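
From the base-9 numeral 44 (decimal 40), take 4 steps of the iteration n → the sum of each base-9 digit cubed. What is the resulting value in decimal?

40 = (4,4)_9 → 4³ + 4³ = 128
128 = (1,5,2)_9 → 1³ + 5³ + 2³ = 134
134 = (1,5,8)_9 → 1³ + 5³ + 8³ = 638
638 = (7,7,8)_9 → 7³ + 7³ + 8³ = 1198

1198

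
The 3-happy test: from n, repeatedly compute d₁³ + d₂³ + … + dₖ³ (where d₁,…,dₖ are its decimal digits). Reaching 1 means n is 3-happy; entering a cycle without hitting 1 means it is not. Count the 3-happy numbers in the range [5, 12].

5: 5 → 125 → 134 → 92 → 737 → 713 → 371 → 371  (repeats 371)
6: 6 → 216 → 225 → 141 → 66 → 432 → 99 → 1458 → 702 → 351 → 153 → 153  (repeats 153)
7: 7 → 343 → 118 → 514 → 190 → 730 → 370 → 370  (repeats 370)
8: 8 → 512 → 134 → 92 → 737 → 713 → 371 → 371  (repeats 371)
9: 9 → 729 → 1080 → 513 → 153 → 153  (repeats 153)
10: 10 → 1  (reaches 1)
11: 11 → 2 → 8 → 512 → 134 → 92 → 737 → 713 → 371 → 371  (repeats 371)
12: 12 → 9 → 729 → 1080 → 513 → 153 → 153  (repeats 153)
3-happy: 10

1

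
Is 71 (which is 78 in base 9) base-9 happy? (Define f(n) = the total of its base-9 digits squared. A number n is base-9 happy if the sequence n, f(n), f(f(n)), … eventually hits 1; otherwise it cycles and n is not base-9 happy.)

71 = (7,8)_9 → 113
113 = (1,3,5)_9 → 35
35 = (3,8)_9 → 73
73 = (8,1)_9 → 65
65 = (7,2)_9 → 53
53 = (5,8)_9 → 89
89 = (1,0,8)_9 → 65  — 65 already seen; the sequence cycles without reaching 1.

not base-9 happy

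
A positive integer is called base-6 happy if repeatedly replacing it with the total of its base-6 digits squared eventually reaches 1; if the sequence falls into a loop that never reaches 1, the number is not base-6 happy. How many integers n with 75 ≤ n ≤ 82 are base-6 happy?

1

75: 75 → 13 → 5 → 25 → 17 → 29 → 41 → 26 → 20 → 13  (repeats 13)
76: 76 → 20 → 13 → 5 → 25 → 17 → 29 → 41 → 26 → 20  (repeats 20)
77: 77 → 29 → 41 → 26 → 20 → 13 → 5 → 25 → 17 → 29  (repeats 29)
78: 78 → 5 → 25 → 17 → 29 → 41 → 26 → 20 → 13 → 5  (repeats 5)
79: 79 → 6 → 1  (reaches 1)
80: 80 → 9 → 10 → 17 → 29 → 41 → 26 → 20 → 13 → 5 → 25 → 17  (repeats 17)
81: 81 → 14 → 8 → 5 → 25 → 17 → 29 → 41 → 26 → 20 → 13 → 5  (repeats 5)
82: 82 → 21 → 18 → 9 → 10 → 17 → 29 → 41 → 26 → 20 → 13 → 5 → 25 → 17  (repeats 17)
base-6 happy: 79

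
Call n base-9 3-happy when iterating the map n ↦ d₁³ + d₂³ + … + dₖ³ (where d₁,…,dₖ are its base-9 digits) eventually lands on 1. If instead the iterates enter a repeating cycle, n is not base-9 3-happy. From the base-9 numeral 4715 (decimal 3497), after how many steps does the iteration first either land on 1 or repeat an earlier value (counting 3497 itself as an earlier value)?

5

3497 = (4,7,1,5)_9 → 4³ + 7³ + 1³ + 5³ = 64 + 343 + 1 + 125 = 533
533 = (6,5,2)_9 → 6³ + 5³ + 2³ = 216 + 125 + 8 = 349
349 = (4,2,7)_9 → 4³ + 2³ + 7³ = 64 + 8 + 343 = 415
415 = (5,1,1)_9 → 5³ + 1³ + 1³ = 125 + 1 + 1 = 127
127 = (1,5,1)_9 → 1³ + 5³ + 1³ = 1 + 125 + 1 = 127  — 127 repeats.
That took 5 steps.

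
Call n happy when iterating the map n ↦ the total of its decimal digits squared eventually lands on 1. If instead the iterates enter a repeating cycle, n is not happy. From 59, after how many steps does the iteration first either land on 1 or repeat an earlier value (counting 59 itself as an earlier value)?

10

59 → 5² + 9² = 106
106 → 1² + 0² + 6² = 37
37 → 3² + 7² = 58
58 → 5² + 8² = 89
89 → 8² + 9² = 145
145 → 1² + 4² + 5² = 42
42 → 4² + 2² = 20
20 → 2² + 0² = 4
4 → 4² = 16
16 → 1² + 6² = 37  — 37 repeats.
That took 10 steps.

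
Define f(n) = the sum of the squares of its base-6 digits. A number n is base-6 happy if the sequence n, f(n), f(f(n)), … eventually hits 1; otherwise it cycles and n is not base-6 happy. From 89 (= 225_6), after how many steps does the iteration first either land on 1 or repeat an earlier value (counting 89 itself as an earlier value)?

11

89 = (2,2,5)_6 → 2² + 2² + 5² = 33
33 = (5,3)_6 → 5² + 3² = 34
34 = (5,4)_6 → 5² + 4² = 41
41 = (1,0,5)_6 → 1² + 0² + 5² = 26
26 = (4,2)_6 → 4² + 2² = 20
20 = (3,2)_6 → 3² + 2² = 13
13 = (2,1)_6 → 2² + 1² = 5
5 = (5)_6 → 5² = 25
25 = (4,1)_6 → 4² + 1² = 17
17 = (2,5)_6 → 2² + 5² = 29
29 = (4,5)_6 → 4² + 5² = 41  — 41 repeats.
That took 11 steps.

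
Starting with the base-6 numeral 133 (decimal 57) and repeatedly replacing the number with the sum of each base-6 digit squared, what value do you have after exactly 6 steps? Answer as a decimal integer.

57 = (1,3,3)_6 → 1² + 3² + 3² = 19
19 = (3,1)_6 → 3² + 1² = 10
10 = (1,4)_6 → 1² + 4² = 17
17 = (2,5)_6 → 2² + 5² = 29
29 = (4,5)_6 → 4² + 5² = 41
41 = (1,0,5)_6 → 1² + 0² + 5² = 26

26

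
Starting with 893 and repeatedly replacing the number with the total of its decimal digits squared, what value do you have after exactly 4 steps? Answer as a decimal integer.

4

893 → 8² + 9² + 3² = 64 + 81 + 9 = 154
154 → 1² + 5² + 4² = 1 + 25 + 16 = 42
42 → 4² + 2² = 16 + 4 = 20
20 → 2² + 0² = 4 + 0 = 4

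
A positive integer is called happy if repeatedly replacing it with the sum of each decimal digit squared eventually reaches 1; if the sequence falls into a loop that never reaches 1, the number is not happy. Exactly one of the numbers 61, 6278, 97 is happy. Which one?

97

61: 61 → 37 → 58 → 89 → 145 → 42 → 20 → 4 → 16 → 37  — repeats 37 (not happy)
6278: 6278 → 153 → 35 → 34 → 25 → 29 → 85 → 89 → 145 → 42 → 20 → 4 → 16 → 37 → 58 → 89  — repeats 89 (not happy)
97: 97 → 130 → 10 → 1  — reaches 1 (happy)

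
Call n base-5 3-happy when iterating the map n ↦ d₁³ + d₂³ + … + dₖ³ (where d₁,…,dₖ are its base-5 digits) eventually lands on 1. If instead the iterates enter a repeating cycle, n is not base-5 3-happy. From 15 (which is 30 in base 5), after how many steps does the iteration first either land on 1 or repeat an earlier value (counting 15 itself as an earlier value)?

5

15 = (3,0)_5 → 3³ + 0³ = 27 + 0 = 27
27 = (1,0,2)_5 → 1³ + 0³ + 2³ = 1 + 0 + 8 = 9
9 = (1,4)_5 → 1³ + 4³ = 1 + 64 = 65
65 = (2,3,0)_5 → 2³ + 3³ + 0³ = 8 + 27 + 0 = 35
35 = (1,2,0)_5 → 1³ + 2³ + 0³ = 1 + 8 + 0 = 9  — 9 repeats.
That took 5 steps.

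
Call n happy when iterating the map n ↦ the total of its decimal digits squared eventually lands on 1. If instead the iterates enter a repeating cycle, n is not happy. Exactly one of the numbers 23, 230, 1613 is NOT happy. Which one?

1613

23: 23 → 13 → 10 → 1  — reaches 1 (happy)
230: 230 → 13 → 10 → 1  — reaches 1 (happy)
1613: 1613 → 47 → 65 → 61 → 37 → 58 → 89 → 145 → 42 → 20 → 4 → 16 → 37  — repeats 37 (not happy)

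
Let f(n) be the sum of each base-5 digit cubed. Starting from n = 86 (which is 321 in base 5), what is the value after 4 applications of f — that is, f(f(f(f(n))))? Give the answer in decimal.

28

86 = (3,2,1)_5 → 36
36 = (1,2,1)_5 → 10
10 = (2,0)_5 → 8
8 = (1,3)_5 → 28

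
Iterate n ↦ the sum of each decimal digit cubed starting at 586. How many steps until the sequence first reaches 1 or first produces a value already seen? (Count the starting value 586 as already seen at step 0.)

7

586 → 853
853 → 664
664 → 496
496 → 1009
1009 → 730
730 → 370
370 → 370  — 370 repeats.
That took 7 steps.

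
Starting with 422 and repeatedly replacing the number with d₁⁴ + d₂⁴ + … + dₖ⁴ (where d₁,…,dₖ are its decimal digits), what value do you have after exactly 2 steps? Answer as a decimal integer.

422 → 4⁴ + 2⁴ + 2⁴ = 288
288 → 2⁴ + 8⁴ + 8⁴ = 8208

8208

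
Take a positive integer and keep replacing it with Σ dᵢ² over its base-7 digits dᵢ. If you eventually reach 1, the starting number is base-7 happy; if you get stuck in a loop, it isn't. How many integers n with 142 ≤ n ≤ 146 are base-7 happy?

1

142: 142 → 44 → 40 → 50 → 2 → 4 → 16 → 8 → 2  — not base-7 happy
143: 143 → 49 → 1  — base-7 happy
144: 144 → 56 → 2 → 4 → 16 → 8 → 2  — not base-7 happy
145: 145 → 65 → 9 → 5 → 25 → 25  — not base-7 happy
146: 146 → 76 → 46 → 52 → 10 → 10  — not base-7 happy
base-7 happy: 143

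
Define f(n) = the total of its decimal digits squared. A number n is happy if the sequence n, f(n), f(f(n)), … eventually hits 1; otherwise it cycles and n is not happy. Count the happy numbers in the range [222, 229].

222: 222 → 12 → 5 → 25 → 29 → 85 → 89 → 145 → 42 → 20 → 4 → 16 → 37 → 58 → 89  — not happy
223: 223 → 17 → 50 → 25 → 29 → 85 → 89 → 145 → 42 → 20 → 4 → 16 → 37 → 58 → 89  — not happy
224: 224 → 24 → 20 → 4 → 16 → 37 → 58 → 89 → 145 → 42 → 20  — not happy
225: 225 → 33 → 18 → 65 → 61 → 37 → 58 → 89 → 145 → 42 → 20 → 4 → 16 → 37  — not happy
226: 226 → 44 → 32 → 13 → 10 → 1  — happy
227: 227 → 57 → 74 → 65 → 61 → 37 → 58 → 89 → 145 → 42 → 20 → 4 → 16 → 37  — not happy
228: 228 → 72 → 53 → 34 → 25 → 29 → 85 → 89 → 145 → 42 → 20 → 4 → 16 → 37 → 58 → 89  — not happy
229: 229 → 89 → 145 → 42 → 20 → 4 → 16 → 37 → 58 → 89  — not happy
happy: 226

1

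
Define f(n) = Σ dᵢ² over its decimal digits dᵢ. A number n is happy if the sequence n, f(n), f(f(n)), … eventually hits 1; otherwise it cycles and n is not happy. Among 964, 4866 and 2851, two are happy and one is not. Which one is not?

964: 964 → 133 → 19 → 82 → 68 → 100 → 1  — reaches 1 (happy)
4866: 4866 → 152 → 30 → 9 → 81 → 65 → 61 → 37 → 58 → 89 → 145 → 42 → 20 → 4 → 16 → 37  — repeats 37 (not happy)
2851: 2851 → 94 → 97 → 130 → 10 → 1  — reaches 1 (happy)

4866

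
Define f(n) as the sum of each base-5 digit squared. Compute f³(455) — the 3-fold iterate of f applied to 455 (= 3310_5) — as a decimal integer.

1

455 = (3,3,1,0)_5 → 3² + 3² + 1² + 0² = 19
19 = (3,4)_5 → 3² + 4² = 25
25 = (1,0,0)_5 → 1² + 0² + 0² = 1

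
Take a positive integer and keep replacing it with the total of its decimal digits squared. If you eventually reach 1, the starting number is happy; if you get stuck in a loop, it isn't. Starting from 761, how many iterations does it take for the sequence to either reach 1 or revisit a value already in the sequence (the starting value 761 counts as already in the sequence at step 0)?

3

761 → 7² + 6² + 1² = 86
86 → 8² + 6² = 100
100 → 1² + 0² + 0² = 1  — reached 1.
That took 3 steps.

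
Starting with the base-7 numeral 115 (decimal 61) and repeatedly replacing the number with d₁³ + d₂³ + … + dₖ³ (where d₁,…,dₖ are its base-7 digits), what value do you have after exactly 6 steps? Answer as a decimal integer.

217

61 = (1,1,5)_7 → 1³ + 1³ + 5³ = 1 + 1 + 125 = 127
127 = (2,4,1)_7 → 2³ + 4³ + 1³ = 8 + 64 + 1 = 73
73 = (1,3,3)_7 → 1³ + 3³ + 3³ = 1 + 27 + 27 = 55
55 = (1,0,6)_7 → 1³ + 0³ + 6³ = 1 + 0 + 216 = 217
217 = (4,3,0)_7 → 4³ + 3³ + 0³ = 64 + 27 + 0 = 91
91 = (1,6,0)_7 → 1³ + 6³ + 0³ = 1 + 216 + 0 = 217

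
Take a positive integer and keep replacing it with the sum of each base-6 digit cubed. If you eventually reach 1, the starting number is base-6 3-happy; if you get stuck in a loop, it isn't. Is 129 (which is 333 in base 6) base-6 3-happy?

129 = (3,3,3)_6 → 3³ + 3³ + 3³ = 27 + 27 + 27 = 81
81 = (2,1,3)_6 → 2³ + 1³ + 3³ = 8 + 1 + 27 = 36
36 = (1,0,0)_6 → 1³ + 0³ + 0³ = 1 + 0 + 0 = 1  — reached 1.

base-6 3-happy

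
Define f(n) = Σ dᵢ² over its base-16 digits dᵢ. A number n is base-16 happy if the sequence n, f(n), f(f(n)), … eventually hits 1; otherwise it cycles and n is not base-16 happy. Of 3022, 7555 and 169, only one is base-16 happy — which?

3022

3022: 3022 → 461 → 314 → 110 → 232 → 260 → 17 → 2 → 4 → 16 → 1  — reaches 1 (base-16 happy)
7555: 7555 → 243 → 234 → 296 → 69 → 41 → 85 → 50 → 13 → 169 → 181 → 146 → 85  — repeats 85 (not base-16 happy)
169: 169 → 181 → 146 → 85 → 50 → 13 → 169  — repeats 169 (not base-16 happy)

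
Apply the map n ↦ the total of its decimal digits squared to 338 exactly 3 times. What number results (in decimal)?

338 → 3² + 3² + 8² = 9 + 9 + 64 = 82
82 → 8² + 2² = 64 + 4 = 68
68 → 6² + 8² = 36 + 64 = 100

100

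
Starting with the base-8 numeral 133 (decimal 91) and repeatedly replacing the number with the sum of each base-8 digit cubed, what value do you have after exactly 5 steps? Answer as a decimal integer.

434

91 = (1,3,3)_8 → 1³ + 3³ + 3³ = 1 + 27 + 27 = 55
55 = (6,7)_8 → 6³ + 7³ = 216 + 343 = 559
559 = (1,0,5,7)_8 → 1³ + 0³ + 5³ + 7³ = 1 + 0 + 125 + 343 = 469
469 = (7,2,5)_8 → 7³ + 2³ + 5³ = 343 + 8 + 125 = 476
476 = (7,3,4)_8 → 7³ + 3³ + 4³ = 343 + 27 + 64 = 434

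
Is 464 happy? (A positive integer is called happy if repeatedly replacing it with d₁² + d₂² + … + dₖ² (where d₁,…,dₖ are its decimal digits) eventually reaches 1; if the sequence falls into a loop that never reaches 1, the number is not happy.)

happy

464 → 4² + 6² + 4² = 16 + 36 + 16 = 68
68 → 6² + 8² = 36 + 64 = 100
100 → 1² + 0² + 0² = 1 + 0 + 0 = 1  — reached 1.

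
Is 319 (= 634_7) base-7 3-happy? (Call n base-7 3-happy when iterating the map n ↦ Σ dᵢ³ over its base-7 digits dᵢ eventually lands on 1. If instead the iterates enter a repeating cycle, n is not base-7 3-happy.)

319 = (6,3,4)_7 → 6³ + 3³ + 4³ = 307
307 = (6,1,6)_7 → 6³ + 1³ + 6³ = 433
433 = (1,1,5,6)_7 → 1³ + 1³ + 5³ + 6³ = 343
343 = (1,0,0,0)_7 → 1³ + 0³ + 0³ + 0³ = 1  — reached 1.

base-7 3-happy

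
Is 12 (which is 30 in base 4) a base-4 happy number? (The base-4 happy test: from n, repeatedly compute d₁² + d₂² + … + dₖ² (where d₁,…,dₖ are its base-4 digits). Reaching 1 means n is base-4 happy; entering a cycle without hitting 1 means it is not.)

12 = (3,0)_4 → 3² + 0² = 9 + 0 = 9
9 = (2,1)_4 → 2² + 1² = 4 + 1 = 5
5 = (1,1)_4 → 1² + 1² = 1 + 1 = 2
2 = (2)_4 → 2² = 4
4 = (1,0)_4 → 1² + 0² = 1 + 0 = 1  — reached 1.

base-4 happy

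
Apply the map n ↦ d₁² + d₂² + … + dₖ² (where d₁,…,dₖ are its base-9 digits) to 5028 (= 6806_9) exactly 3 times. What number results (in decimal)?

5028 = (6,8,0,6)_9 → 6² + 8² + 0² + 6² = 136
136 = (1,6,1)_9 → 1² + 6² + 1² = 38
38 = (4,2)_9 → 4² + 2² = 20

20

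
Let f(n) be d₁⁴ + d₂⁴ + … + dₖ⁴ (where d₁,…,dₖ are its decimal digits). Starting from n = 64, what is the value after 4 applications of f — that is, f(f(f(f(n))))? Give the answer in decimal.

64 → 6⁴ + 4⁴ = 1296 + 256 = 1552
1552 → 1⁴ + 5⁴ + 5⁴ + 2⁴ = 1 + 625 + 625 + 16 = 1267
1267 → 1⁴ + 2⁴ + 6⁴ + 7⁴ = 1 + 16 + 1296 + 2401 = 3714
3714 → 3⁴ + 7⁴ + 1⁴ + 4⁴ = 81 + 2401 + 1 + 256 = 2739

2739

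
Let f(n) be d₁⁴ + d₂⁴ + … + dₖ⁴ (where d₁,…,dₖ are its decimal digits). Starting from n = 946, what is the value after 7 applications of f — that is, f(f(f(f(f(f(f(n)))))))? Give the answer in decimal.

4514

946 → 9⁴ + 4⁴ + 6⁴ = 6561 + 256 + 1296 = 8113
8113 → 8⁴ + 1⁴ + 1⁴ + 3⁴ = 4096 + 1 + 1 + 81 = 4179
4179 → 4⁴ + 1⁴ + 7⁴ + 9⁴ = 256 + 1 + 2401 + 6561 = 9219
9219 → 9⁴ + 2⁴ + 1⁴ + 9⁴ = 6561 + 16 + 1 + 6561 = 13139
13139 → 1⁴ + 3⁴ + 1⁴ + 3⁴ + 9⁴ = 1 + 81 + 1 + 81 + 6561 = 6725
6725 → 6⁴ + 7⁴ + 2⁴ + 5⁴ = 1296 + 2401 + 16 + 625 = 4338
4338 → 4⁴ + 3⁴ + 3⁴ + 8⁴ = 256 + 81 + 81 + 4096 = 4514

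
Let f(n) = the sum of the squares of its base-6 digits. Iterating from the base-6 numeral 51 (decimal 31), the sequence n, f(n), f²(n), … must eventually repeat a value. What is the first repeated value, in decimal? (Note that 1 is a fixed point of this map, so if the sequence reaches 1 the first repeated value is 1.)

31 = (5,1)_6 → 5² + 1² = 25 + 1 = 26
26 = (4,2)_6 → 4² + 2² = 16 + 4 = 20
20 = (3,2)_6 → 3² + 2² = 9 + 4 = 13
13 = (2,1)_6 → 2² + 1² = 4 + 1 = 5
5 = (5)_6 → 5² = 25
25 = (4,1)_6 → 4² + 1² = 16 + 1 = 17
17 = (2,5)_6 → 2² + 5² = 4 + 25 = 29
29 = (4,5)_6 → 4² + 5² = 16 + 25 = 41
41 = (1,0,5)_6 → 1² + 0² + 5² = 1 + 0 + 25 = 26  — 26 already appeared earlier.

26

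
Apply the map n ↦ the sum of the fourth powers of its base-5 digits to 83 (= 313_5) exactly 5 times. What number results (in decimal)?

849

83 = (3,1,3)_5 → 3⁴ + 1⁴ + 3⁴ = 81 + 1 + 81 = 163
163 = (1,1,2,3)_5 → 1⁴ + 1⁴ + 2⁴ + 3⁴ = 1 + 1 + 16 + 81 = 99
99 = (3,4,4)_5 → 3⁴ + 4⁴ + 4⁴ = 81 + 256 + 256 = 593
593 = (4,3,3,3)_5 → 4⁴ + 3⁴ + 3⁴ + 3⁴ = 256 + 81 + 81 + 81 = 499
499 = (3,4,4,4)_5 → 3⁴ + 4⁴ + 4⁴ + 4⁴ = 81 + 256 + 256 + 256 = 849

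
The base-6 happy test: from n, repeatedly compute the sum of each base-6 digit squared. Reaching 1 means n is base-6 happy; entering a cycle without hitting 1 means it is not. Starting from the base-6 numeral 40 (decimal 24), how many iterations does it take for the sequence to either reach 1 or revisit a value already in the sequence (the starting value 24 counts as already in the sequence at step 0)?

10

24 = (4,0)_6 → 4² + 0² = 16 + 0 = 16
16 = (2,4)_6 → 2² + 4² = 4 + 16 = 20
20 = (3,2)_6 → 3² + 2² = 9 + 4 = 13
13 = (2,1)_6 → 2² + 1² = 4 + 1 = 5
5 = (5)_6 → 5² = 25
25 = (4,1)_6 → 4² + 1² = 16 + 1 = 17
17 = (2,5)_6 → 2² + 5² = 4 + 25 = 29
29 = (4,5)_6 → 4² + 5² = 16 + 25 = 41
41 = (1,0,5)_6 → 1² + 0² + 5² = 1 + 0 + 25 = 26
26 = (4,2)_6 → 4² + 2² = 16 + 4 = 20  — 20 repeats.
That took 10 steps.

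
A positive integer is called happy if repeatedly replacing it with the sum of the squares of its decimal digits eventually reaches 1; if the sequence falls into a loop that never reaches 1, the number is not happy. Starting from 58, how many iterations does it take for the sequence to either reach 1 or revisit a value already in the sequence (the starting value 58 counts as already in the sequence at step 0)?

58 → 5² + 8² = 25 + 64 = 89
89 → 8² + 9² = 64 + 81 = 145
145 → 1² + 4² + 5² = 1 + 16 + 25 = 42
42 → 4² + 2² = 16 + 4 = 20
20 → 2² + 0² = 4 + 0 = 4
4 → 4² = 16
16 → 1² + 6² = 1 + 36 = 37
37 → 3² + 7² = 9 + 49 = 58  — 58 repeats.
That took 8 steps.

8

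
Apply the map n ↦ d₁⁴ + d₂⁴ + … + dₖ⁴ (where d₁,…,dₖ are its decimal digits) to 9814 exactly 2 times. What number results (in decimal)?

9814 → 9⁴ + 8⁴ + 1⁴ + 4⁴ = 10914
10914 → 1⁴ + 0⁴ + 9⁴ + 1⁴ + 4⁴ = 6819

6819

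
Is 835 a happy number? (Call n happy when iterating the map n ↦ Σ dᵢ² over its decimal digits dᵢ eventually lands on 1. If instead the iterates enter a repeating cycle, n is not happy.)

not happy

835 → 8² + 3² + 5² = 98
98 → 9² + 8² = 145
145 → 1² + 4² + 5² = 42
42 → 4² + 2² = 20
20 → 2² + 0² = 4
4 → 4² = 16
16 → 1² + 6² = 37
37 → 3² + 7² = 58
58 → 5² + 8² = 89
89 → 8² + 9² = 145  — 145 already seen; the sequence cycles without reaching 1.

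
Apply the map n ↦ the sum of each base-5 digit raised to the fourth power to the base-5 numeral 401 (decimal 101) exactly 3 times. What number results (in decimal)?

101 = (4,0,1)_5 → 4⁴ + 0⁴ + 1⁴ = 257
257 = (2,0,1,2)_5 → 2⁴ + 0⁴ + 1⁴ + 2⁴ = 33
33 = (1,1,3)_5 → 1⁴ + 1⁴ + 3⁴ = 83

83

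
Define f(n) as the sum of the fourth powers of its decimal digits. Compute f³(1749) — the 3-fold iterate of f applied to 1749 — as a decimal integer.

6725

1749 → 1⁴ + 7⁴ + 4⁴ + 9⁴ = 1 + 2401 + 256 + 6561 = 9219
9219 → 9⁴ + 2⁴ + 1⁴ + 9⁴ = 6561 + 16 + 1 + 6561 = 13139
13139 → 1⁴ + 3⁴ + 1⁴ + 3⁴ + 9⁴ = 1 + 81 + 1 + 81 + 6561 = 6725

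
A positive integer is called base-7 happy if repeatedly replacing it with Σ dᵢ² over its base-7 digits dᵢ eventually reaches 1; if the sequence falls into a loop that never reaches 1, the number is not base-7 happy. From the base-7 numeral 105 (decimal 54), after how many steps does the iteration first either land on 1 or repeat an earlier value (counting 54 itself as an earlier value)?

54 = (1,0,5)_7 → 1² + 0² + 5² = 26
26 = (3,5)_7 → 3² + 5² = 34
34 = (4,6)_7 → 4² + 6² = 52
52 = (1,0,3)_7 → 1² + 0² + 3² = 10
10 = (1,3)_7 → 1² + 3² = 10  — 10 repeats.
That took 5 steps.

5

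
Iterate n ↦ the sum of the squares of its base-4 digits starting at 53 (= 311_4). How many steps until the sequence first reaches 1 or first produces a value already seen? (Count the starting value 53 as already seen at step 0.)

53 = (3,1,1)_4 → 3² + 1² + 1² = 9 + 1 + 1 = 11
11 = (2,3)_4 → 2² + 3² = 4 + 9 = 13
13 = (3,1)_4 → 3² + 1² = 9 + 1 = 10
10 = (2,2)_4 → 2² + 2² = 4 + 4 = 8
8 = (2,0)_4 → 2² + 0² = 4 + 0 = 4
4 = (1,0)_4 → 1² + 0² = 1 + 0 = 1  — reached 1.
That took 6 steps.

6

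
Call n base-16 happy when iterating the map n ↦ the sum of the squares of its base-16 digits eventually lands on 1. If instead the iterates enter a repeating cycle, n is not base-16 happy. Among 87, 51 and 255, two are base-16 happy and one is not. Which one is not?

51

87: 87 → 74 → 116 → 65 → 17 → 2 → 4 → 16 → 1  — reaches 1 (base-16 happy)
51: 51 → 18 → 5 → 25 → 82 → 29 → 170 → 200 → 208 → 169 → 181 → 146 → 85 → 50 → 13 → 169  — repeats 169 (not base-16 happy)
255: 255 → 450 → 149 → 106 → 136 → 128 → 64 → 16 → 1  — reaches 1 (base-16 happy)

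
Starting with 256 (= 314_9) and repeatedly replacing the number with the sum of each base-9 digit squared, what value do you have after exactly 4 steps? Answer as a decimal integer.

256 = (3,1,4)_9 → 3² + 1² + 4² = 9 + 1 + 16 = 26
26 = (2,8)_9 → 2² + 8² = 4 + 64 = 68
68 = (7,5)_9 → 7² + 5² = 49 + 25 = 74
74 = (8,2)_9 → 8² + 2² = 64 + 4 = 68

68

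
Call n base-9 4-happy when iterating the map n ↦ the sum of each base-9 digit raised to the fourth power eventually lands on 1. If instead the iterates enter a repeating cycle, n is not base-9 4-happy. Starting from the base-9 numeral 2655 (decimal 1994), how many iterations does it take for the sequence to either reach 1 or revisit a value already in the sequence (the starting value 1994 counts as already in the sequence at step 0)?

13

1994 = (2,6,5,5)_9 → 2⁴ + 6⁴ + 5⁴ + 5⁴ = 2562
2562 = (3,4,5,6)_9 → 3⁴ + 4⁴ + 5⁴ + 6⁴ = 2258
2258 = (3,0,7,8)_9 → 3⁴ + 0⁴ + 7⁴ + 8⁴ = 6578
6578 = (1,0,0,1,8)_9 → 1⁴ + 0⁴ + 0⁴ + 1⁴ + 8⁴ = 4098
4098 = (5,5,5,3)_9 → 5⁴ + 5⁴ + 5⁴ + 3⁴ = 1956
1956 = (2,6,1,3)_9 → 2⁴ + 6⁴ + 1⁴ + 3⁴ = 1394
1394 = (1,8,1,8)_9 → 1⁴ + 8⁴ + 1⁴ + 8⁴ = 8194
8194 = (1,2,2,1,4)_9 → 1⁴ + 2⁴ + 2⁴ + 1⁴ + 4⁴ = 290
290 = (3,5,2)_9 → 3⁴ + 5⁴ + 2⁴ = 722
722 = (8,8,2)_9 → 8⁴ + 8⁴ + 2⁴ = 8208
8208 = (1,2,2,3,0)_9 → 1⁴ + 2⁴ + 2⁴ + 3⁴ + 0⁴ = 114
114 = (1,3,6)_9 → 1⁴ + 3⁴ + 6⁴ = 1378
1378 = (1,8,0,1)_9 → 1⁴ + 8⁴ + 0⁴ + 1⁴ = 4098  — 4098 repeats.
That took 13 steps.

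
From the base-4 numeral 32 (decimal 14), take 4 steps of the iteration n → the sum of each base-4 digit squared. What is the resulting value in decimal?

14 = (3,2)_4 → 13
13 = (3,1)_4 → 10
10 = (2,2)_4 → 8
8 = (2,0)_4 → 4

4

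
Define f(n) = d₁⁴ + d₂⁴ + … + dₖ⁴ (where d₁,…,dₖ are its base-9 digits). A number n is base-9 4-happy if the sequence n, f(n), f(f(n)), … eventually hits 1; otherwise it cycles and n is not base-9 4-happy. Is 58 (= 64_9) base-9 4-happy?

not base-9 4-happy

58 = (6,4)_9 → 6⁴ + 4⁴ = 1296 + 256 = 1552
1552 = (2,1,1,4)_9 → 2⁴ + 1⁴ + 1⁴ + 4⁴ = 16 + 1 + 1 + 256 = 274
274 = (3,3,4)_9 → 3⁴ + 3⁴ + 4⁴ = 81 + 81 + 256 = 418
418 = (5,1,4)_9 → 5⁴ + 1⁴ + 4⁴ = 625 + 1 + 256 = 882
882 = (1,1,8,0)_9 → 1⁴ + 1⁴ + 8⁴ + 0⁴ = 1 + 1 + 4096 + 0 = 4098
4098 = (5,5,5,3)_9 → 5⁴ + 5⁴ + 5⁴ + 3⁴ = 625 + 625 + 625 + 81 = 1956
1956 = (2,6,1,3)_9 → 2⁴ + 6⁴ + 1⁴ + 3⁴ = 16 + 1296 + 1 + 81 = 1394
1394 = (1,8,1,8)_9 → 1⁴ + 8⁴ + 1⁴ + 8⁴ = 1 + 4096 + 1 + 4096 = 8194
8194 = (1,2,2,1,4)_9 → 1⁴ + 2⁴ + 2⁴ + 1⁴ + 4⁴ = 1 + 16 + 16 + 1 + 256 = 290
290 = (3,5,2)_9 → 3⁴ + 5⁴ + 2⁴ = 81 + 625 + 16 = 722
722 = (8,8,2)_9 → 8⁴ + 8⁴ + 2⁴ = 4096 + 4096 + 16 = 8208
8208 = (1,2,2,3,0)_9 → 1⁴ + 2⁴ + 2⁴ + 3⁴ + 0⁴ = 1 + 16 + 16 + 81 + 0 = 114
114 = (1,3,6)_9 → 1⁴ + 3⁴ + 6⁴ = 1 + 81 + 1296 = 1378
1378 = (1,8,0,1)_9 → 1⁴ + 8⁴ + 0⁴ + 1⁴ = 1 + 4096 + 0 + 1 = 4098  — 4098 already seen; the sequence cycles without reaching 1.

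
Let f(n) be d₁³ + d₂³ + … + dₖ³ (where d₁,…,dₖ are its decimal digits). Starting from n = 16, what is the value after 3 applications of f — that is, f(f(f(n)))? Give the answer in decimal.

16 → 1³ + 6³ = 217
217 → 2³ + 1³ + 7³ = 352
352 → 3³ + 5³ + 2³ = 160

160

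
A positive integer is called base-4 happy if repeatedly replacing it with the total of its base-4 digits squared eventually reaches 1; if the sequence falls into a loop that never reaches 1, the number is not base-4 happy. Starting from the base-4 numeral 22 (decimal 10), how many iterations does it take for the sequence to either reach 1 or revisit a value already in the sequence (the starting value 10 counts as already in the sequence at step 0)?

3

10 = (2,2)_4 → 8
8 = (2,0)_4 → 4
4 = (1,0)_4 → 1  — reached 1.
That took 3 steps.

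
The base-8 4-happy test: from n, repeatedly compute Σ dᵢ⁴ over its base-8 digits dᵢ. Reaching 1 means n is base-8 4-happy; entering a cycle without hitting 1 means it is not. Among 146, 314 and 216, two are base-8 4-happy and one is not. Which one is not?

146: 146 → 48 → 1296 → 288 → 512 → 1  — reaches 1 (base-8 4-happy)
314: 314 → 2673 → 1923 → 1458 → 2624 → 626 → 1314 → 544 → 257 → 257  — repeats 257 (not base-8 4-happy)
216: 216 → 162 → 288 → 512 → 1  — reaches 1 (base-8 4-happy)

314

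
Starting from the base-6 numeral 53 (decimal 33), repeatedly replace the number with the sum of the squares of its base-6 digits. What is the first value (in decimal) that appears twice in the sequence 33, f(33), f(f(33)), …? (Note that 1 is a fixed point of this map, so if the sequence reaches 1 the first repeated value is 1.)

33 = (5,3)_6 → 5² + 3² = 25 + 9 = 34
34 = (5,4)_6 → 5² + 4² = 25 + 16 = 41
41 = (1,0,5)_6 → 1² + 0² + 5² = 1 + 0 + 25 = 26
26 = (4,2)_6 → 4² + 2² = 16 + 4 = 20
20 = (3,2)_6 → 3² + 2² = 9 + 4 = 13
13 = (2,1)_6 → 2² + 1² = 4 + 1 = 5
5 = (5)_6 → 5² = 25
25 = (4,1)_6 → 4² + 1² = 16 + 1 = 17
17 = (2,5)_6 → 2² + 5² = 4 + 25 = 29
29 = (4,5)_6 → 4² + 5² = 16 + 25 = 41  — 41 already appeared earlier.

41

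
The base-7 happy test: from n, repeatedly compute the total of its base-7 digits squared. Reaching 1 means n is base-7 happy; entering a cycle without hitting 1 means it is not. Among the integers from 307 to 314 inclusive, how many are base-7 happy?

307: 307 → 73 → 19 → 29 → 17 → 13 → 37 → 29  (repeats 29)
308: 308 → 40 → 50 → 2 → 4 → 16 → 8 → 2  (repeats 2)
309: 309 → 41 → 61 → 27 → 45 → 45  (repeats 45)
310: 310 → 44 → 40 → 50 → 2 → 4 → 16 → 8 → 2  (repeats 2)
311: 311 → 49 → 1  (reaches 1)
312: 312 → 56 → 2 → 4 → 16 → 8 → 2  (repeats 2)
313: 313 → 65 → 9 → 5 → 25 → 25  (repeats 25)
314: 314 → 76 → 46 → 52 → 10 → 10  (repeats 10)
base-7 happy: 311

1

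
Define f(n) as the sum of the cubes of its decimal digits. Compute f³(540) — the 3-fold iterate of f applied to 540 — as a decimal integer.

81

540 → 189
189 → 1242
1242 → 81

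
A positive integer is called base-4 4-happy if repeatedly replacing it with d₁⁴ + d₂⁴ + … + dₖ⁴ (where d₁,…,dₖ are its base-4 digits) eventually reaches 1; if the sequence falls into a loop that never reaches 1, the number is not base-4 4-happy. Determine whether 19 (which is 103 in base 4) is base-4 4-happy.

base-4 4-happy

19 = (1,0,3)_4 → 1⁴ + 0⁴ + 3⁴ = 82
82 = (1,1,0,2)_4 → 1⁴ + 1⁴ + 0⁴ + 2⁴ = 18
18 = (1,0,2)_4 → 1⁴ + 0⁴ + 2⁴ = 17
17 = (1,0,1)_4 → 1⁴ + 0⁴ + 1⁴ = 2
2 = (2)_4 → 2⁴ = 16
16 = (1,0,0)_4 → 1⁴ + 0⁴ + 0⁴ = 1  — reached 1.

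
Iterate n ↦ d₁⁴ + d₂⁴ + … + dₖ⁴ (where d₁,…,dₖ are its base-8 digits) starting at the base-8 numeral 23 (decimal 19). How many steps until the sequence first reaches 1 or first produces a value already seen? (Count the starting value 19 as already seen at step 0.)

19 = (2,3)_8 → 2⁴ + 3⁴ = 16 + 81 = 97
97 = (1,4,1)_8 → 1⁴ + 4⁴ + 1⁴ = 1 + 256 + 1 = 258
258 = (4,0,2)_8 → 4⁴ + 0⁴ + 2⁴ = 256 + 0 + 16 = 272
272 = (4,2,0)_8 → 4⁴ + 2⁴ + 0⁴ = 256 + 16 + 0 = 272  — 272 repeats.
That took 4 steps.

4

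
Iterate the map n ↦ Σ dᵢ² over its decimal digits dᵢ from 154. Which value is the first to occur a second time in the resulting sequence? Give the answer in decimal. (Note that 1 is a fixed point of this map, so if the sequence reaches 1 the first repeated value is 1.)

154 → 42
42 → 20
20 → 4
4 → 16
16 → 37
37 → 58
58 → 89
89 → 145
145 → 42  — 42 already appeared earlier.

42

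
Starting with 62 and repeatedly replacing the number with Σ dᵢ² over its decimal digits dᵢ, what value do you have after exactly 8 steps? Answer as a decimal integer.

20

62 → 6² + 2² = 36 + 4 = 40
40 → 4² + 0² = 16 + 0 = 16
16 → 1² + 6² = 1 + 36 = 37
37 → 3² + 7² = 9 + 49 = 58
58 → 5² + 8² = 25 + 64 = 89
89 → 8² + 9² = 64 + 81 = 145
145 → 1² + 4² + 5² = 1 + 16 + 25 = 42
42 → 4² + 2² = 16 + 4 = 20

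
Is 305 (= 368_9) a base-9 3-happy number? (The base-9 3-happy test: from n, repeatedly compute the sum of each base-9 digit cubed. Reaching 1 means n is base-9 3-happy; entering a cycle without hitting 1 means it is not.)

305 = (3,6,8)_9 → 3³ + 6³ + 8³ = 755
755 = (1,0,2,8)_9 → 1³ + 0³ + 2³ + 8³ = 521
521 = (6,3,8)_9 → 6³ + 3³ + 8³ = 755  — 755 already seen; the sequence cycles without reaching 1.

not base-9 3-happy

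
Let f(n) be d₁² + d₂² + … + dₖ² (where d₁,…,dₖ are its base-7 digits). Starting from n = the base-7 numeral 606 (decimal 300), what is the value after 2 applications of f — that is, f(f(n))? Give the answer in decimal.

300 = (6,0,6)_7 → 6² + 0² + 6² = 72
72 = (1,3,2)_7 → 1² + 3² + 2² = 14

14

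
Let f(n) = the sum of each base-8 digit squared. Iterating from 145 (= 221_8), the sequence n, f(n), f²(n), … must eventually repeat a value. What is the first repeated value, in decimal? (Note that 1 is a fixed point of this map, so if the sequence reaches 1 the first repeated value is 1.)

145 = (2,2,1)_8 → 2² + 2² + 1² = 9
9 = (1,1)_8 → 1² + 1² = 2
2 = (2)_8 → 2² = 4
4 = (4)_8 → 4² = 16
16 = (2,0)_8 → 2² + 0² = 4  — 4 already appeared earlier.

4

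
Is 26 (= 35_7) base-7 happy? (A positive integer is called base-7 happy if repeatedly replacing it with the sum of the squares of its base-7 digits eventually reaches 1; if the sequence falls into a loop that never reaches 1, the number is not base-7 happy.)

26 = (3,5)_7 → 34
34 = (4,6)_7 → 52
52 = (1,0,3)_7 → 10
10 = (1,3)_7 → 10  — 10 already seen; the sequence cycles without reaching 1.

not base-7 happy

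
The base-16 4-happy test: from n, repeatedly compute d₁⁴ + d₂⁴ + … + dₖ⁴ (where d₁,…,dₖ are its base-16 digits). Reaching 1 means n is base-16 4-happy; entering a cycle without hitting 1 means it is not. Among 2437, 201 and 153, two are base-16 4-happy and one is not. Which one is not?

153

2437: 2437 → 11282 → 20769 → 643 → 4193 → 1298 → 642 → 4128 → 17 → 2 → 16 → 1  — reaches 1 (base-16 4-happy)
201: 201 → 27297 → 21297 → 788 → 338 → 642 → 4128 → 17 → 2 → 16 → 1  — reaches 1 (base-16 4-happy)
153: 153 → 13122 → 434 → 14658 → 6914 → 14658  — repeats 14658 (not base-16 4-happy)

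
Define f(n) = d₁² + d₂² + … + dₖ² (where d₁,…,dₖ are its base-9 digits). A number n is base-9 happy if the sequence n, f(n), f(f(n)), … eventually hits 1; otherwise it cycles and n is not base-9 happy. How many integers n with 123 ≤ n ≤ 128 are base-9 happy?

2

123: 123 → 53 → 89 → 65 → 53  (repeats 53)
124: 124 → 66 → 58 → 52 → 74 → 68 → 74  (repeats 74)
125: 125 → 81 → 1  (reaches 1)
126: 126 → 26 → 68 → 74 → 68  (repeats 68)
127: 127 → 27 → 9 → 1  (reaches 1)
128: 128 → 30 → 18 → 4 → 16 → 50 → 50  (repeats 50)
base-9 happy: 125, 127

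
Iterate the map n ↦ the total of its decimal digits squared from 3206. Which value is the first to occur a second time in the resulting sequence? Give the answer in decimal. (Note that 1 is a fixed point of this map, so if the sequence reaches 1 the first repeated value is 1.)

1

3206 → 3² + 2² + 0² + 6² = 9 + 4 + 0 + 36 = 49
49 → 4² + 9² = 16 + 81 = 97
97 → 9² + 7² = 81 + 49 = 130
130 → 1² + 3² + 0² = 1 + 9 + 0 = 10
10 → 1² + 0² = 1 + 0 = 1  — reached the fixed point 1.
1 → 1, so 1 is the first repeated value.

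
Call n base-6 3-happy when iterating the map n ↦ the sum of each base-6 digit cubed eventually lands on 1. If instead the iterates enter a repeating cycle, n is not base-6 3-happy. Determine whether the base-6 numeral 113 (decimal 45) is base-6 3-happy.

45 = (1,1,3)_6 → 1³ + 1³ + 3³ = 1 + 1 + 27 = 29
29 = (4,5)_6 → 4³ + 5³ = 64 + 125 = 189
189 = (5,1,3)_6 → 5³ + 1³ + 3³ = 125 + 1 + 27 = 153
153 = (4,1,3)_6 → 4³ + 1³ + 3³ = 64 + 1 + 27 = 92
92 = (2,3,2)_6 → 2³ + 3³ + 2³ = 8 + 27 + 8 = 43
43 = (1,1,1)_6 → 1³ + 1³ + 1³ = 1 + 1 + 1 = 3
3 = (3)_6 → 3³ = 27
27 = (4,3)_6 → 4³ + 3³ = 64 + 27 = 91
91 = (2,3,1)_6 → 2³ + 3³ + 1³ = 8 + 27 + 1 = 36
36 = (1,0,0)_6 → 1³ + 0³ + 0³ = 1 + 0 + 0 = 1  — reached 1.

base-6 3-happy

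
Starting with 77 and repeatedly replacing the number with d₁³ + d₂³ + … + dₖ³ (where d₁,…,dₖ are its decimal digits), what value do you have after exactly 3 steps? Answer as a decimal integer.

857

77 → 7³ + 7³ = 343 + 343 = 686
686 → 6³ + 8³ + 6³ = 216 + 512 + 216 = 944
944 → 9³ + 4³ + 4³ = 729 + 64 + 64 = 857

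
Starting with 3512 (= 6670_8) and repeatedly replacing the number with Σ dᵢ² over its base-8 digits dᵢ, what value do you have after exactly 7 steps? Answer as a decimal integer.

10

3512 = (6,6,7,0)_8 → 6² + 6² + 7² + 0² = 121
121 = (1,7,1)_8 → 1² + 7² + 1² = 51
51 = (6,3)_8 → 6² + 3² = 45
45 = (5,5)_8 → 5² + 5² = 50
50 = (6,2)_8 → 6² + 2² = 40
40 = (5,0)_8 → 5² + 0² = 25
25 = (3,1)_8 → 3² + 1² = 10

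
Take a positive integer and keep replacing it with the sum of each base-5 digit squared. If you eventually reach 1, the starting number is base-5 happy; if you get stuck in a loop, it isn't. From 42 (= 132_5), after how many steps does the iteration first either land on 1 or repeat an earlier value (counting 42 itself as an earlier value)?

42 = (1,3,2)_5 → 1² + 3² + 2² = 1 + 9 + 4 = 14
14 = (2,4)_5 → 2² + 4² = 4 + 16 = 20
20 = (4,0)_5 → 4² + 0² = 16 + 0 = 16
16 = (3,1)_5 → 3² + 1² = 9 + 1 = 10
10 = (2,0)_5 → 2² + 0² = 4 + 0 = 4
4 = (4)_5 → 4² = 16  — 16 repeats.
That took 6 steps.

6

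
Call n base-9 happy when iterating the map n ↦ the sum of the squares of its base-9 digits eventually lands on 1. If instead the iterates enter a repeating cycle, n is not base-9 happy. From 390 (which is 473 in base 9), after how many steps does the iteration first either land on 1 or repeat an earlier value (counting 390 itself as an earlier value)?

390 = (4,7,3)_9 → 4² + 7² + 3² = 16 + 49 + 9 = 74
74 = (8,2)_9 → 8² + 2² = 64 + 4 = 68
68 = (7,5)_9 → 7² + 5² = 49 + 25 = 74  — 74 repeats.
That took 3 steps.

3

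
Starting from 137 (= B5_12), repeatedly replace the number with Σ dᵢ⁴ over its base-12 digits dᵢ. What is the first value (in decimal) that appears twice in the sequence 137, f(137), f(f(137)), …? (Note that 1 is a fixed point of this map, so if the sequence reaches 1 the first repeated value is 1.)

20016

137 = (11,5)_12 → 11⁴ + 5⁴ = 15266
15266 = (8,10,0,2)_12 → 8⁴ + 10⁴ + 0⁴ + 2⁴ = 14112
14112 = (8,2,0,0)_12 → 8⁴ + 2⁴ + 0⁴ + 0⁴ = 4112
4112 = (2,4,6,8)_12 → 2⁴ + 4⁴ + 6⁴ + 8⁴ = 5664
5664 = (3,3,4,0)_12 → 3⁴ + 3⁴ + 4⁴ + 0⁴ = 418
418 = (2,10,10)_12 → 2⁴ + 10⁴ + 10⁴ = 20016
20016 = (11,7,0,0)_12 → 11⁴ + 7⁴ + 0⁴ + 0⁴ = 17042
17042 = (9,10,4,2)_12 → 9⁴ + 10⁴ + 4⁴ + 2⁴ = 16833
16833 = (9,8,10,9)_12 → 9⁴ + 8⁴ + 10⁴ + 9⁴ = 27218
27218 = (1,3,9,0,2)_12 → 1⁴ + 3⁴ + 9⁴ + 0⁴ + 2⁴ = 6659
6659 = (3,10,2,11)_12 → 3⁴ + 10⁴ + 2⁴ + 11⁴ = 24738
24738 = (1,2,3,9,6)_12 → 1⁴ + 2⁴ + 3⁴ + 9⁴ + 6⁴ = 7955
7955 = (4,7,2,11)_12 → 4⁴ + 7⁴ + 2⁴ + 11⁴ = 17314
17314 = (10,0,2,10)_12 → 10⁴ + 0⁴ + 2⁴ + 10⁴ = 20016  — 20016 already appeared earlier.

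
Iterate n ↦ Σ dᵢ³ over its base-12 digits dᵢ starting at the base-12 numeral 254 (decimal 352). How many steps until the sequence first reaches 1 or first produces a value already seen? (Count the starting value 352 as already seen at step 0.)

352 = (2,5,4)_12 → 2³ + 5³ + 4³ = 197
197 = (1,4,5)_12 → 1³ + 4³ + 5³ = 190
190 = (1,3,10)_12 → 1³ + 3³ + 10³ = 1028
1028 = (7,1,8)_12 → 7³ + 1³ + 8³ = 856
856 = (5,11,4)_12 → 5³ + 11³ + 4³ = 1520
1520 = (10,6,8)_12 → 10³ + 6³ + 8³ = 1728
1728 = (1,0,0,0)_12 → 1³ + 0³ + 0³ + 0³ = 1  — reached 1.
That took 7 steps.

7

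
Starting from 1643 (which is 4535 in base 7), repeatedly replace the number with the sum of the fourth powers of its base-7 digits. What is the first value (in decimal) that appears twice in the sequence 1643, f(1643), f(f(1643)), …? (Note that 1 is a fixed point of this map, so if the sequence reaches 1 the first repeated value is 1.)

1153

1643 = (4,5,3,5)_7 → 4⁴ + 5⁴ + 3⁴ + 5⁴ = 256 + 625 + 81 + 625 = 1587
1587 = (4,4,2,5)_7 → 4⁴ + 4⁴ + 2⁴ + 5⁴ = 256 + 256 + 16 + 625 = 1153
1153 = (3,2,3,5)_7 → 3⁴ + 2⁴ + 3⁴ + 5⁴ = 81 + 16 + 81 + 625 = 803
803 = (2,2,2,5)_7 → 2⁴ + 2⁴ + 2⁴ + 5⁴ = 16 + 16 + 16 + 625 = 673
673 = (1,6,5,1)_7 → 1⁴ + 6⁴ + 5⁴ + 1⁴ = 1 + 1296 + 625 + 1 = 1923
1923 = (5,4,1,5)_7 → 5⁴ + 4⁴ + 1⁴ + 5⁴ = 625 + 256 + 1 + 625 = 1507
1507 = (4,2,5,2)_7 → 4⁴ + 2⁴ + 5⁴ + 2⁴ = 256 + 16 + 625 + 16 = 913
913 = (2,4,4,3)_7 → 2⁴ + 4⁴ + 4⁴ + 3⁴ = 16 + 256 + 256 + 81 = 609
609 = (1,5,3,0)_7 → 1⁴ + 5⁴ + 3⁴ + 0⁴ = 1 + 625 + 81 + 0 = 707
707 = (2,0,3,0)_7 → 2⁴ + 0⁴ + 3⁴ + 0⁴ = 16 + 0 + 81 + 0 = 97
97 = (1,6,6)_7 → 1⁴ + 6⁴ + 6⁴ = 1 + 1296 + 1296 = 2593
2593 = (1,0,3,6,3)_7 → 1⁴ + 0⁴ + 3⁴ + 6⁴ + 3⁴ = 1 + 0 + 81 + 1296 + 81 = 1459
1459 = (4,1,5,3)_7 → 4⁴ + 1⁴ + 5⁴ + 3⁴ = 256 + 1 + 625 + 81 = 963
963 = (2,5,4,4)_7 → 2⁴ + 5⁴ + 4⁴ + 4⁴ = 16 + 625 + 256 + 256 = 1153  — 1153 already appeared earlier.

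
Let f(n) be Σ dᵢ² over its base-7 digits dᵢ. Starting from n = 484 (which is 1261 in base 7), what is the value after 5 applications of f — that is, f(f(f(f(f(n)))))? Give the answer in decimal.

484 = (1,2,6,1)_7 → 1² + 2² + 6² + 1² = 42
42 = (6,0)_7 → 6² + 0² = 36
36 = (5,1)_7 → 5² + 1² = 26
26 = (3,5)_7 → 3² + 5² = 34
34 = (4,6)_7 → 4² + 6² = 52

52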